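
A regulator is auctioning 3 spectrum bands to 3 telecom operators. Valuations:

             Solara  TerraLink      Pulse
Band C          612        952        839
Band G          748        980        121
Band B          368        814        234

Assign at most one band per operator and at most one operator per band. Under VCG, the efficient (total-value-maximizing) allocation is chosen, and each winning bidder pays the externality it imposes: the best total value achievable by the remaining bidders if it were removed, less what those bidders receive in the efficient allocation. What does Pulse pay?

Efficient allocation: Solara→Band G ($748M), TerraLink→Band B ($814M), Pulse→Band C ($839M); total welfare W = $2401M.
Pulse receives Band C at value $839M, so the others get W − 839 = $1562M.
Without Pulse: best allocation of the remaining 2 bidders over all 3 bands is Solara→Band G ($748M), TerraLink→Band C ($952M), total $1700M.
VCG payment = (others' best without Pulse) − (others' welfare with Pulse) = 1700 − 1562 = $138M.

Pulse pays $138M.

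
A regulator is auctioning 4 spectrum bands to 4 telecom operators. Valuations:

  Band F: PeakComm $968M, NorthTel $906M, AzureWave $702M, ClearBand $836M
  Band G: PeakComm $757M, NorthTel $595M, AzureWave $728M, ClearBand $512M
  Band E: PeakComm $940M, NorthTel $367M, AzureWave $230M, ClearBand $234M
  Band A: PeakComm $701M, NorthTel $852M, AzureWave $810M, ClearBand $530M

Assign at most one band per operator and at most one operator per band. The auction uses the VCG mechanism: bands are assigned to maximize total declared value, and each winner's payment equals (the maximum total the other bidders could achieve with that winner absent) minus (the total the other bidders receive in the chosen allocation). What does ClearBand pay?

ClearBand pays $136M.

Efficient allocation: PeakComm→Band E ($940M), NorthTel→Band A ($852M), AzureWave→Band G ($728M), ClearBand→Band F ($836M); total welfare W = $3356M.
ClearBand receives Band F at value $836M, so the others get W − 836 = $2520M.
Without ClearBand: best allocation of the remaining 3 bidders over all 4 bands is PeakComm→Band E ($940M), NorthTel→Band F ($906M), AzureWave→Band A ($810M), total $2656M.
VCG payment = (others' best without ClearBand) − (others' welfare with ClearBand) = 2656 − 2520 = $136M.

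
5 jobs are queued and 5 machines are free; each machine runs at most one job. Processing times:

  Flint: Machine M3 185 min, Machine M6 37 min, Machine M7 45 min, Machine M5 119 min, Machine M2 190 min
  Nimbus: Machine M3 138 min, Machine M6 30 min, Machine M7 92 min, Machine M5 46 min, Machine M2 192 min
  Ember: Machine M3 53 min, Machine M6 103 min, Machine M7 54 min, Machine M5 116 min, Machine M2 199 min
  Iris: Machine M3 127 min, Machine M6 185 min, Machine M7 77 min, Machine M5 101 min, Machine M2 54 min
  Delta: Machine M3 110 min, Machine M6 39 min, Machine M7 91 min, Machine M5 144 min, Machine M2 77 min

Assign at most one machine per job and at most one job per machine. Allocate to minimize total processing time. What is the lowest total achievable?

Minimum total: 237 min

Optimal: Flint→Machine M7 (45 min), Nimbus→Machine M5 (46 min), Ember→Machine M3 (53 min), Iris→Machine M2 (54 min), Delta→Machine M6 (39 min) — total 45+46+53+54+39 = 237 min.
Row-greedy (each job in turn takes its cheapest remaining machine) gives 281 min, worse by 44.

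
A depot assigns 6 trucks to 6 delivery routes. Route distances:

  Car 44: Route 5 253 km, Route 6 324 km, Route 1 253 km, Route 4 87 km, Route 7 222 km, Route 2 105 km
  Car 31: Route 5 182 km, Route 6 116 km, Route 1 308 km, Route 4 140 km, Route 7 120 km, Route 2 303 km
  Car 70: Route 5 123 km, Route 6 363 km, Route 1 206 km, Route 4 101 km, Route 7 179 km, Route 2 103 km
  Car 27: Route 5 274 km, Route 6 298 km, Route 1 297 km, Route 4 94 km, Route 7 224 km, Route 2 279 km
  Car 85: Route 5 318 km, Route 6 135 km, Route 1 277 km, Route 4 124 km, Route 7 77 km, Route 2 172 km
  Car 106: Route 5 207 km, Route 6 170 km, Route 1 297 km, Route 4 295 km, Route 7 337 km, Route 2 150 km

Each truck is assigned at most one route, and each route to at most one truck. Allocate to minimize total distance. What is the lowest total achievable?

Treat this as an assignment problem: match each truck to one route.
Optimal: Car 44→Route 2 (105 km), Car 31→Route 6 (116 km), Car 70→Route 1 (206 km), Car 27→Route 4 (94 km), Car 85→Route 7 (77 km), Car 106→Route 5 (207 km) — total 105+116+206+94+77+207 = 805 km.
Row-greedy (each truck in turn takes its cheapest remaining route) gives 1014 km, worse by 209.

Min total: 805 km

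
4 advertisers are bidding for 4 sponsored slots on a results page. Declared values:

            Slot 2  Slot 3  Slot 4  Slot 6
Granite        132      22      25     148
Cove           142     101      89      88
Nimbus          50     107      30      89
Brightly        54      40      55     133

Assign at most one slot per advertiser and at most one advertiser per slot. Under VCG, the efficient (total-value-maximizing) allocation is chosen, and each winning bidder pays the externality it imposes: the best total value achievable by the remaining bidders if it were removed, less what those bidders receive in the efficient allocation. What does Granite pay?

Granite pays $53.

Efficient allocation: Granite→Slot 2 ($132), Cove→Slot 4 ($89), Nimbus→Slot 3 ($107), Brightly→Slot 6 ($133); total welfare W = $461.
Granite receives Slot 2 at value $132, so the others get W − 132 = $329.
Without Granite: best allocation of the remaining 3 bidders over all 4 slots is Cove→Slot 2 ($142), Nimbus→Slot 3 ($107), Brightly→Slot 6 ($133), total $382.
VCG payment = (others' best without Granite) − (others' welfare with Granite) = 382 − 329 = $53.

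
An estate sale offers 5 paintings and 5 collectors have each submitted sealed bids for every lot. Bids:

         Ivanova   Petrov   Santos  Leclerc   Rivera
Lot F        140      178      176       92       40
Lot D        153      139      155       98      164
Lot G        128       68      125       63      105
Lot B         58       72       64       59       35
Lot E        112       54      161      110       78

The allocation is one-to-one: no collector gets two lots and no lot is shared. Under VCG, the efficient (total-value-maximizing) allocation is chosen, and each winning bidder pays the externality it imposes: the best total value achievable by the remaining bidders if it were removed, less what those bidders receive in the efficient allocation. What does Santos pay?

Efficient allocation: Ivanova→Lot G ($128), Petrov→Lot F ($178), Santos→Lot E ($161), Leclerc→Lot B ($59), Rivera→Lot D ($164); total welfare W = $690.
Santos receives Lot E at value $161, so the others get W − 161 = $529.
Without Santos: best allocation of the remaining 4 bidders over all 5 lots is Ivanova→Lot G ($128), Petrov→Lot F ($178), Leclerc→Lot E ($110), Rivera→Lot D ($164), total $580.
VCG payment = (others' best without Santos) − (others' welfare with Santos) = 580 − 529 = $51.

Santos pays $51.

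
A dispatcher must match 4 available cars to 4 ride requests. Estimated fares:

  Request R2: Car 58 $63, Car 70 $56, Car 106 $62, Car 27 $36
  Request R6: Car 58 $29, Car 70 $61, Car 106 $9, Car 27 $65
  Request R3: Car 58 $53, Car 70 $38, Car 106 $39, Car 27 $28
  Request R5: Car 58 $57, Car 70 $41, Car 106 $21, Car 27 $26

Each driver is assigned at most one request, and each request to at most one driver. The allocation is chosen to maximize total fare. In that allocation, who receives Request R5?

Optimal: Car 58→Request R5 ($57), Car 70→Request R3 ($38), Car 106→Request R2 ($62), Car 27→Request R6 ($65) — total 57+38+62+65 = $222.
Max-entry greedy (repeatedly take the single best remaining cell) gives $208, worse by 14.
Swapping Car 27↔Car 70 (Car 27→Request R3 $28, Car 70→Request R6 $61) loses 14.
Car 58's own top request is Request R2 ($63), but forcing Car 58→Request R2 and reassigning the rest optimally gives only $208 — worse by 14.

Car 58 receives Request R5.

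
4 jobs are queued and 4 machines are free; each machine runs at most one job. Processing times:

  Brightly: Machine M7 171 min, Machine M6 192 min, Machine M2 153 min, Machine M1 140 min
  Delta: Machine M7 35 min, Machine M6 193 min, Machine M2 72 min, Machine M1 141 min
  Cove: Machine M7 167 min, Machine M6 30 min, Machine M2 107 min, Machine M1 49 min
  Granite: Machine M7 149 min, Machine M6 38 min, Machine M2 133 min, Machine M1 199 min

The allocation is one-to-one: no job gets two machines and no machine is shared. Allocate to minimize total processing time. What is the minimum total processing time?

Optimal: Brightly→Machine M2 (153 min), Delta→Machine M7 (35 min), Cove→Machine M1 (49 min), Granite→Machine M6 (38 min) — total 153+35+49+38 = 275 min.
Column-greedy (each machine in turn goes to its cheapest remaining job) gives 338 min, worse by 63.
No other one-to-one assignment undercuts 275 min.

Minimum total: 275 min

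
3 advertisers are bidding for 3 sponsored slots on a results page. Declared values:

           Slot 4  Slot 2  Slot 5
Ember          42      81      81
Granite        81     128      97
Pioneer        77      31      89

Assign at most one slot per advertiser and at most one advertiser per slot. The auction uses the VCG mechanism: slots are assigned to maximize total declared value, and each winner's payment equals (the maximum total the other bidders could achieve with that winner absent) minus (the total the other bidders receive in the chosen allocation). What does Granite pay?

Granite pays $12.

Efficient allocation: Ember→Slot 5 ($81), Granite→Slot 2 ($128), Pioneer→Slot 4 ($77); total welfare W = $286.
Granite receives Slot 2 at value $128, so the others get W − 128 = $158.
Without Granite: best allocation of the remaining 2 bidders over all 3 slots is Ember→Slot 2 ($81), Pioneer→Slot 5 ($89), total $170.
VCG payment = (others' best without Granite) − (others' welfare with Granite) = 170 − 158 = $12.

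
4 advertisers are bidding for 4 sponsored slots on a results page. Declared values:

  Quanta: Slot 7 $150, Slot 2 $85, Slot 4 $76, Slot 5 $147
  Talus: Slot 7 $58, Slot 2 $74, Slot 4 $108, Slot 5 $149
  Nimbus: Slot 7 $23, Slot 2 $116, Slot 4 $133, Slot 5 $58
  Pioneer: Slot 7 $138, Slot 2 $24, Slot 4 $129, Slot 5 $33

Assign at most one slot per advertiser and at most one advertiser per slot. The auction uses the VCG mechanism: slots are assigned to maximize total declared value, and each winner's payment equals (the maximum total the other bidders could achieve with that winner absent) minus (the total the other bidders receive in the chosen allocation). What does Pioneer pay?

Pioneer pays $17.

Efficient allocation: Quanta→Slot 7 ($150), Talus→Slot 5 ($149), Nimbus→Slot 2 ($116), Pioneer→Slot 4 ($129); total welfare W = $544.
Pioneer receives Slot 4 at value $129, so the others get W − 129 = $415.
Without Pioneer: best allocation of the remaining 3 bidders over all 4 slots is Quanta→Slot 7 ($150), Talus→Slot 5 ($149), Nimbus→Slot 4 ($133), total $432.
VCG payment = (others' best without Pioneer) − (others' welfare with Pioneer) = 432 − 415 = $17.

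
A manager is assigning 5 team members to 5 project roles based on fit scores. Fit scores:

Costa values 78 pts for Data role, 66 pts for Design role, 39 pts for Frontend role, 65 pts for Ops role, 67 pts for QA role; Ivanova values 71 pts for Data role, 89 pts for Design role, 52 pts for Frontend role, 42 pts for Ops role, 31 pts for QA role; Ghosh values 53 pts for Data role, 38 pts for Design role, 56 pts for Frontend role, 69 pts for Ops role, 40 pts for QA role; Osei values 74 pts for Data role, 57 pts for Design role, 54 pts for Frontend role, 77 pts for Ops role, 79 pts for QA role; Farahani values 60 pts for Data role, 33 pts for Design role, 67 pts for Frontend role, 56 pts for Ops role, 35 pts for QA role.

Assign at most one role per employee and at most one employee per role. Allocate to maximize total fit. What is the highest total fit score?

Maximum total: 382 pts

Optimal: Costa→Data role (78 pts), Ivanova→Design role (89 pts), Ghosh→Ops role (69 pts), Osei→QA role (79 pts), Farahani→Frontend role (67 pts) — total 78+89+69+79+67 = 382 pts.
Column-greedy (each role in turn goes to its best remaining employee) gives 351 pts, worse by 31.
Next-best assignment: Costa→QA role, Ivanova→Design role, Ghosh→Ops role, Osei→Data role, Farahani→Frontend role = 366 pts.
Swapping Osei↔Costa (Osei→Data role 74 pts, Costa→QA role 67 pts) loses 16.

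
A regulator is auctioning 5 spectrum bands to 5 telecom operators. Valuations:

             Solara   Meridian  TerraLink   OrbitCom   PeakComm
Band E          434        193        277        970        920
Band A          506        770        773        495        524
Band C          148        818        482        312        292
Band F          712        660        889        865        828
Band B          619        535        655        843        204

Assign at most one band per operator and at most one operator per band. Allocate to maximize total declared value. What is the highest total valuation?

Treat this as an assignment problem: match each operator to one band.
Optimal: Solara→Band F ($712M), Meridian→Band C ($818M), TerraLink→Band A ($773M), OrbitCom→Band B ($843M), PeakComm→Band E ($920M) — total 712+818+773+843+920 = $4066M.
Row-greedy (each operator in turn takes its best remaining band) gives $3477M, worse by 589.
Swapping Solara↔PeakComm (Solara→Band E $434M, PeakComm→Band F $828M) loses 370.
Every other assignment is strictly worse.

Maximum total: $4066M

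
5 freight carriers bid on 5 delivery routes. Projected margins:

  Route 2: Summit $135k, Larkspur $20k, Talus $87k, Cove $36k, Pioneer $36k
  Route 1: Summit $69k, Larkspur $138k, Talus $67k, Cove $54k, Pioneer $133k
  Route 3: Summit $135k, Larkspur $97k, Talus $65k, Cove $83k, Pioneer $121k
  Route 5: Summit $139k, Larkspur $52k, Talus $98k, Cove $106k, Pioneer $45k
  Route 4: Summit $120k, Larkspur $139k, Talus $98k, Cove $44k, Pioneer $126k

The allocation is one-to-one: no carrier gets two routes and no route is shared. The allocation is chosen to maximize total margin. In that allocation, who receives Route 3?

Summit receives Route 3.

Optimal: Summit→Route 3 ($135k), Larkspur→Route 4 ($139k), Talus→Route 2 ($87k), Cove→Route 5 ($106k), Pioneer→Route 1 ($133k) — total 135+139+87+106+133 = $600k.
Max-entry greedy (repeatedly take the single best remaining cell) gives $581k, worse by 19.
No other one-to-one assignment exceeds $600k.
Summit's own top route is Route 5 ($139k), but forcing Summit→Route 5 and reassigning the rest optimally gives only $581k — worse by 19.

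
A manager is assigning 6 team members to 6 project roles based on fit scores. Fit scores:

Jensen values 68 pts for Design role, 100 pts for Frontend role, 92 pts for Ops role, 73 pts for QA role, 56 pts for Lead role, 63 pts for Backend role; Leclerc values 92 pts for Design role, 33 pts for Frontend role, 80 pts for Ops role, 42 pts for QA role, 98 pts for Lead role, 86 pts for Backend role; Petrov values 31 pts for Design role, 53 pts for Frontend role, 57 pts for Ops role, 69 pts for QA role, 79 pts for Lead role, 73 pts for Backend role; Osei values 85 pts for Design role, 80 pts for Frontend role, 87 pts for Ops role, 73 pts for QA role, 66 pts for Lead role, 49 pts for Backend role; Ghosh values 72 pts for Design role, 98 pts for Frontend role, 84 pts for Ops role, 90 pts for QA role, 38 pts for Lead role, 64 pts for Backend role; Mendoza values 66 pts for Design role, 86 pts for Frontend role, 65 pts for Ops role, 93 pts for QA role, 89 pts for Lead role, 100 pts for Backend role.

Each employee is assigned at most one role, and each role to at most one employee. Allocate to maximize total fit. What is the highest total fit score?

Max total: 548 pts

Optimal: Jensen→Frontend role (100 pts), Leclerc→Design role (92 pts), Petrov→Lead role (79 pts), Osei→Ops role (87 pts), Ghosh→QA role (90 pts), Mendoza→Backend role (100 pts) — total 100+92+79+87+90+100 = 548 pts.
Column-greedy (each role in turn goes to its best remaining employee) gives 515 pts, worse by 33.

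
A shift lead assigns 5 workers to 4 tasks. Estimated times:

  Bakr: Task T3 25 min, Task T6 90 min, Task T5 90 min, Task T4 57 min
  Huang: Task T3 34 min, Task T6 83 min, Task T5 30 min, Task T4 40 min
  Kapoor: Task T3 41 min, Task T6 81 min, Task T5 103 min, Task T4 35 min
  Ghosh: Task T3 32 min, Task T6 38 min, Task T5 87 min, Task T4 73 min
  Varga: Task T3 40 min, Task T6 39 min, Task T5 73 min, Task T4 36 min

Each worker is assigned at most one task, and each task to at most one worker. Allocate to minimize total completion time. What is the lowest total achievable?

Optimal: Bakr→Task T3 (25 min), Ghosh→Task T6 (38 min), Huang→Task T5 (30 min), Kapoor→Task T4 (35 min) — total 25+38+30+35 = 128 min.

Minimum total: 128 min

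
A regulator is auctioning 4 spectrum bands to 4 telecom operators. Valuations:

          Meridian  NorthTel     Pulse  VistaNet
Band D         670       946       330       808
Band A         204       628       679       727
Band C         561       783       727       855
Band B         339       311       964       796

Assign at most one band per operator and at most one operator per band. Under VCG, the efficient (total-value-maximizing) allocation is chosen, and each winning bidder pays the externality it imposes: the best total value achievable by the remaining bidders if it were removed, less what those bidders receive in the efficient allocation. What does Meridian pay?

Meridian pays $128M.

Efficient allocation: Meridian→Band C ($561M), NorthTel→Band D ($946M), Pulse→Band B ($964M), VistaNet→Band A ($727M); total welfare W = $3198M.
Meridian receives Band C at value $561M, so the others get W − 561 = $2637M.
Without Meridian: best allocation of the remaining 3 bidders over all 4 bands is NorthTel→Band D ($946M), Pulse→Band B ($964M), VistaNet→Band C ($855M), total $2765M.
VCG payment = (others' best without Meridian) − (others' welfare with Meridian) = 2765 − 2637 = $128M.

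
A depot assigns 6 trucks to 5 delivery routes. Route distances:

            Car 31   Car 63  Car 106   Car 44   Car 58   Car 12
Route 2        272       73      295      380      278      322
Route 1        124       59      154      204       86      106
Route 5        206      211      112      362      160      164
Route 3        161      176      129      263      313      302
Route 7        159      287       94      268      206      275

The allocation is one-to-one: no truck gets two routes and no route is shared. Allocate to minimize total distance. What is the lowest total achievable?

Min total: 578 km

This is the linear assignment problem.
Optimal: Car 63→Route 2 (73 km), Car 58→Route 1 (86 km), Car 12→Route 5 (164 km), Car 31→Route 3 (161 km), Car 106→Route 7 (94 km) — total 73+86+164+161+94 = 578 km.
Row-greedy (each truck in turn takes its cheapest remaining route) gives 714 km, worse by 136.
Every other assignment is strictly worse.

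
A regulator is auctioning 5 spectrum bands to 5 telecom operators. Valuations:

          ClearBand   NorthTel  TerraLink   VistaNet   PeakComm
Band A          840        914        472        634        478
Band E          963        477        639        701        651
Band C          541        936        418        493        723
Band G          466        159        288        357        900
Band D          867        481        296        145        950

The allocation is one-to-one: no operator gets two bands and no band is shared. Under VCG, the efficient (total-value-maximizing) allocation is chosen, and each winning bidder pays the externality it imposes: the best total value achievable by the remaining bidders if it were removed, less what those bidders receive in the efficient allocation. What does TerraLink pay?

Efficient allocation: ClearBand→Band D ($867M), NorthTel→Band C ($936M), TerraLink→Band E ($639M), VistaNet→Band A ($634M), PeakComm→Band G ($900M); total welfare W = $3976M.
TerraLink receives Band E at value $639M, so the others get W − 639 = $3337M.
Without TerraLink: best allocation of the remaining 4 bidders over all 5 bands is ClearBand→Band E ($963M), NorthTel→Band C ($936M), VistaNet→Band A ($634M), PeakComm→Band D ($950M), total $3483M.
VCG payment = (others' best without TerraLink) − (others' welfare with TerraLink) = 3483 − 3337 = $146M.

TerraLink pays $146M.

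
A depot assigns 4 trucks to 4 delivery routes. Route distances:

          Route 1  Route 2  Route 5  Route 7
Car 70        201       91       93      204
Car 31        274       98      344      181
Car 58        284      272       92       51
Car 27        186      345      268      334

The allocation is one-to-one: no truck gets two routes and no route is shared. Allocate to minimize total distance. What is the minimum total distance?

Optimal: Car 70→Route 5 (93 km), Car 31→Route 2 (98 km), Car 58→Route 7 (51 km), Car 27→Route 1 (186 km) — total 93+98+51+186 = 428 km.
Column-greedy (each route in turn goes to its cheapest remaining truck) gives 550 km, worse by 122.
Every other assignment is strictly worse.

Minimum total: 428 km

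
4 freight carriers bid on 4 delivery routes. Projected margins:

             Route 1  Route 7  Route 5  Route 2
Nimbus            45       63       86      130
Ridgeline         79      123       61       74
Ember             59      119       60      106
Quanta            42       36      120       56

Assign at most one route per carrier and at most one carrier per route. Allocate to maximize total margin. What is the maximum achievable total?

Optimal: Nimbus→Route 2 ($130k), Ridgeline→Route 1 ($79k), Ember→Route 7 ($119k), Quanta→Route 5 ($120k) — total 130+79+119+120 = $448k.
Max-entry greedy (repeatedly take the single best remaining cell) gives $432k, worse by 16.
Next-best assignment: Nimbus→Route 2, Ridgeline→Route 7, Ember→Route 1, Quanta→Route 5 = $432k.
No other one-to-one assignment exceeds $448k.

Max total: $448k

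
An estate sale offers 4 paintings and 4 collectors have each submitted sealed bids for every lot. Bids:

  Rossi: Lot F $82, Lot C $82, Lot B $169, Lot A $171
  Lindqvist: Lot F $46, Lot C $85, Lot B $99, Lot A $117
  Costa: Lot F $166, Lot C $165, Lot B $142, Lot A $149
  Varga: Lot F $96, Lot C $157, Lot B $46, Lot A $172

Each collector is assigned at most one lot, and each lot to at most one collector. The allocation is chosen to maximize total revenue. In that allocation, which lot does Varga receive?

Optimal: Rossi→Lot B ($169), Lindqvist→Lot A ($117), Costa→Lot F ($166), Varga→Lot C ($157) — total 169+117+166+157 = $609.
Max-entry greedy (repeatedly take the single best remaining cell) gives $592, worse by 17.
Checked against all permutations: $609 is optimal.
Varga's own top lot is Lot A ($172), but forcing Varga→Lot A and reassigning the rest optimally gives only $592 — worse by 17.

Varga receives Lot C.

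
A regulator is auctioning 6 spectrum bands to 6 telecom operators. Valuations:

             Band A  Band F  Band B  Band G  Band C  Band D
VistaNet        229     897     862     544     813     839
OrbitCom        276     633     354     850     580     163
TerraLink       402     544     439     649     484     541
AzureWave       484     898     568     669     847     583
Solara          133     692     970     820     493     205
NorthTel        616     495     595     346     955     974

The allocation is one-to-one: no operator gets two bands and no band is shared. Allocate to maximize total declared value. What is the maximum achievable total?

Optimal: VistaNet→Band F ($897M), OrbitCom→Band G ($850M), TerraLink→Band A ($402M), AzureWave→Band C ($847M), Solara→Band B ($970M), NorthTel→Band D ($974M) — total 897+850+402+847+970+974 = $4940M.
Column-greedy (each band in turn goes to its best remaining operator) gives $4688M, worse by 252.
Swapping Solara↔AzureWave (Solara→Band C $493M, AzureWave→Band B $568M) loses 756.
No other one-to-one assignment exceeds $4940M.

Max total: $4940M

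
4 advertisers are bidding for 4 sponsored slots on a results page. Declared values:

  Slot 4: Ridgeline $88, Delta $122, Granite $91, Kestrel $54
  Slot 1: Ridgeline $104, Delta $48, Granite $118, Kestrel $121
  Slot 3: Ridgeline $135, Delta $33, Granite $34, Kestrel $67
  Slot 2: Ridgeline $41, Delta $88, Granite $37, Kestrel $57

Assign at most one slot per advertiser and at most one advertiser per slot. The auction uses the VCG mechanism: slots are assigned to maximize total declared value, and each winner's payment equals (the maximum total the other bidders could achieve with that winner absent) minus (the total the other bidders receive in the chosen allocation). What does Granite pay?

Granite pays $34.

Efficient allocation: Ridgeline→Slot 3 ($135), Delta→Slot 2 ($88), Granite→Slot 4 ($91), Kestrel→Slot 1 ($121); total welfare W = $435.
Granite receives Slot 4 at value $91, so the others get W − 91 = $344.
Without Granite: best allocation of the remaining 3 bidders over all 4 slots is Ridgeline→Slot 3 ($135), Delta→Slot 4 ($122), Kestrel→Slot 1 ($121), total $378.
VCG payment = (others' best without Granite) − (others' welfare with Granite) = 378 − 344 = $34.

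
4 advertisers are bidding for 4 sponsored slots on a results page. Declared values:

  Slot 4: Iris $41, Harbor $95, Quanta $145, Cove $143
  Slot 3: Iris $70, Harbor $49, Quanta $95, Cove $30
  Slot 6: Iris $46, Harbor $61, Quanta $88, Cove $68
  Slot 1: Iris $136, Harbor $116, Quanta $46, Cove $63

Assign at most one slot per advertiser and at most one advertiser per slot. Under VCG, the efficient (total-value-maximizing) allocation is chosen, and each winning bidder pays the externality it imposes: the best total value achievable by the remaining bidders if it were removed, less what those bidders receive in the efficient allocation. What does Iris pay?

Iris pays $55.

Efficient allocation: Iris→Slot 1 ($136), Harbor→Slot 6 ($61), Quanta→Slot 3 ($95), Cove→Slot 4 ($143); total welfare W = $435.
Iris receives Slot 1 at value $136, so the others get W − 136 = $299.
Without Iris: best allocation of the remaining 3 bidders over all 4 slots is Harbor→Slot 1 ($116), Quanta→Slot 3 ($95), Cove→Slot 4 ($143), total $354.
VCG payment = (others' best without Iris) − (others' welfare with Iris) = 354 − 299 = $55.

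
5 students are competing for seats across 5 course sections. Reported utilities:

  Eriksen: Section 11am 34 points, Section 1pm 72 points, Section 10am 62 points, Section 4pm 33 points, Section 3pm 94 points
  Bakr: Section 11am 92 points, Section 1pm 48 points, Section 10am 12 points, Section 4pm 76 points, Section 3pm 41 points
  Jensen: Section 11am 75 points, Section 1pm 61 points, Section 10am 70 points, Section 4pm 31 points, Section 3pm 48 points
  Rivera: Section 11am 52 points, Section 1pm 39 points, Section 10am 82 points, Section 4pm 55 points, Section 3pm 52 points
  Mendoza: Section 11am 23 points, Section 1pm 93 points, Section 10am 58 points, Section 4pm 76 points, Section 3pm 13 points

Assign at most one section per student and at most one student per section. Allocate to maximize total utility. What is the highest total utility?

Max total: 420 points

Treat this as an assignment problem: match each student to one section.
Optimal: Eriksen→Section 3pm (94 points), Bakr→Section 4pm (76 points), Jensen→Section 11am (75 points), Rivera→Section 10am (82 points), Mendoza→Section 1pm (93 points) — total 94+76+75+82+93 = 420 points.
Column-greedy (each section in turn goes to its best remaining student) gives 348 points, worse by 72.
Next-best assignment: Eriksen→Section 3pm, Bakr→Section 11am, Jensen→Section 1pm, Rivera→Section 10am, Mendoza→Section 4pm = 405 points.
Swapping Mendoza↔Jensen (Mendoza→Section 11am 23 points, Jensen→Section 1pm 61 points) loses 84.
Every other assignment is strictly worse.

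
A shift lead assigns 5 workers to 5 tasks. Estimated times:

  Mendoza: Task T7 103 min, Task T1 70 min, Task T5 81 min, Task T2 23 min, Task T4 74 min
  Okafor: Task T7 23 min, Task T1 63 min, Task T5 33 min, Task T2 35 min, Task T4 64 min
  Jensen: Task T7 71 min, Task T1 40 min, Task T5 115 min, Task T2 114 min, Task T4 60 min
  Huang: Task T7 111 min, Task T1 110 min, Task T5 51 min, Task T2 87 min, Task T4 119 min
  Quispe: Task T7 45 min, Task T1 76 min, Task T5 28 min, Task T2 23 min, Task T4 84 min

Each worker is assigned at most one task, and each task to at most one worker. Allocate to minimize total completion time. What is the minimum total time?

Min total: 211 min

Optimal: Mendoza→Task T4 (74 min), Okafor→Task T7 (23 min), Jensen→Task T1 (40 min), Huang→Task T5 (51 min), Quispe→Task T2 (23 min) — total 74+23+40+51+23 = 211 min.
Column-greedy (each task in turn goes to its cheapest remaining worker) gives 233 min, worse by 22.
No other one-to-one assignment undercuts 211 min.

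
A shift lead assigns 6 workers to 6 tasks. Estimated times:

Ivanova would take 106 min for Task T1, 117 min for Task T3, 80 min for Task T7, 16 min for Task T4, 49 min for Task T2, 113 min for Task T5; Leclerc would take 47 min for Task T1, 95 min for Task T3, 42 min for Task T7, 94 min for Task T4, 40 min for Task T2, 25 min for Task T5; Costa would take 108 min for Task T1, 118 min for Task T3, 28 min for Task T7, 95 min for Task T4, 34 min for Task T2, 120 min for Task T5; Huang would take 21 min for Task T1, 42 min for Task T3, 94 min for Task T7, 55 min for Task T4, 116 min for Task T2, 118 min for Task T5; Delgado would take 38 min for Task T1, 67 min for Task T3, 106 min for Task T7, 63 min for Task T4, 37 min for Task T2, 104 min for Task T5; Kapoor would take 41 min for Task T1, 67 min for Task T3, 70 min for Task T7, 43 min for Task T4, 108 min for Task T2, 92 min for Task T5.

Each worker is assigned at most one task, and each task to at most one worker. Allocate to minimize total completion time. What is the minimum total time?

Minimum total: 189 min

This is the linear assignment problem.
Optimal: Ivanova→Task T4 (16 min), Leclerc→Task T5 (25 min), Costa→Task T7 (28 min), Huang→Task T3 (42 min), Delgado→Task T2 (37 min), Kapoor→Task T1 (41 min) — total 16+25+28+42+37+41 = 189 min.
Min-entry greedy (repeatedly take the single cheapest remaining cell) gives 194 min, worse by 5.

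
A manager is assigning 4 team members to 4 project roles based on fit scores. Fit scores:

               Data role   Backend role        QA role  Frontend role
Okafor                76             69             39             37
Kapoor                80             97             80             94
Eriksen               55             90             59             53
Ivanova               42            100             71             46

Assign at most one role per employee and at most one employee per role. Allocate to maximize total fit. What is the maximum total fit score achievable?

Max total: 331 pts

Optimal: Okafor→Data role (76 pts), Kapoor→Frontend role (94 pts), Eriksen→Backend role (90 pts), Ivanova→QA role (71 pts) — total 76+94+90+71 = 331 pts.
Max-entry greedy (repeatedly take the single best remaining cell) gives 329 pts, worse by 2.
Next-best assignment: Okafor→Data role, Kapoor→Frontend role, Eriksen→QA role, Ivanova→Backend role = 329 pts.
Swapping Ivanova↔Eriksen (Ivanova→Backend role 100 pts, Eriksen→QA role 59 pts) loses 2.
Checked against all permutations: 331 pts is optimal.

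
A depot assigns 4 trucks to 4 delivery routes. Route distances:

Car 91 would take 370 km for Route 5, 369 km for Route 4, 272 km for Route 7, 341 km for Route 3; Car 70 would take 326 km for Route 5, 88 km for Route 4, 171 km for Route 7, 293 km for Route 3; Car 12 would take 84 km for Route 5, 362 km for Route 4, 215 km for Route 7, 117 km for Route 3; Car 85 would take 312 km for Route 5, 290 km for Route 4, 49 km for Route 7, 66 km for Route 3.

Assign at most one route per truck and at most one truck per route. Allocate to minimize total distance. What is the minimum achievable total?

Minimum total: 510 km

Treat this as an assignment problem: match each truck to one route.
Optimal: Car 91→Route 7 (272 km), Car 70→Route 4 (88 km), Car 12→Route 5 (84 km), Car 85→Route 3 (66 km) — total 272+88+84+66 = 510 km.
Column-greedy (each route in turn goes to its cheapest remaining truck) gives 562 km, worse by 52.
Next-best assignment: Car 91→Route 3, Car 70→Route 4, Car 12→Route 5, Car 85→Route 7 = 562 km.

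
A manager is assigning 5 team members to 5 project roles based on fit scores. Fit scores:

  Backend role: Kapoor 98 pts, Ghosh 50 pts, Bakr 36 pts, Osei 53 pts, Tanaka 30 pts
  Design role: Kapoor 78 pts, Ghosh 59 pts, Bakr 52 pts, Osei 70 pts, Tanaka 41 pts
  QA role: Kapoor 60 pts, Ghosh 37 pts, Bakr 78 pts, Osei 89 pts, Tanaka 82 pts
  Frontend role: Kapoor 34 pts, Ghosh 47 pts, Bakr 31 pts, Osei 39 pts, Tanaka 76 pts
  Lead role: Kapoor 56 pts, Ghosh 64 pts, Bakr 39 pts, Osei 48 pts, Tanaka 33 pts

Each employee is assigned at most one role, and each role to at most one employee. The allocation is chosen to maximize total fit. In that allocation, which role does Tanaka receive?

Tanaka receives Frontend role.

Treat this as an assignment problem: match each employee to one role.
Optimal: Kapoor→Backend role (98 pts), Ghosh→Lead role (64 pts), Bakr→QA role (78 pts), Osei→Design role (70 pts), Tanaka→Frontend role (76 pts) — total 98+64+78+70+76 = 386 pts.
Max-entry greedy (repeatedly take the single best remaining cell) gives 379 pts, worse by 7.
Next-best assignment: Kapoor→Backend role, Ghosh→Lead role, Bakr→Design role, Osei→QA role, Tanaka→Frontend role = 379 pts.
Swapping Tanaka↔Kapoor (Tanaka→Backend role 30 pts, Kapoor→Frontend role 34 pts) loses 110.
Tanaka's own top role is QA role (82 pts), but forcing Tanaka→QA role and reassigning the rest optimally gives only 345 pts — worse by 41.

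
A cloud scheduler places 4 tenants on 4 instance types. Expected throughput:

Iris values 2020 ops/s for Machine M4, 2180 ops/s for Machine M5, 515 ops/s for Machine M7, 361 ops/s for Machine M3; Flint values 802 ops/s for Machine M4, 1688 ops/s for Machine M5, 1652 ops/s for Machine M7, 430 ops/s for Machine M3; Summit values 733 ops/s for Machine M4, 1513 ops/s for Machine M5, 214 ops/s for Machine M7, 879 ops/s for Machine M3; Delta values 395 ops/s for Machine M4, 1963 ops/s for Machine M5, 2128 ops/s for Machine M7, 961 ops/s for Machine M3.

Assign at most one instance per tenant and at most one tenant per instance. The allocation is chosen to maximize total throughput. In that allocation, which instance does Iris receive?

Iris receives Machine M4.

This is a one-to-one assignment (maximum-weight bipartite matching).
Optimal: Iris→Machine M4 (2020 ops/s), Flint→Machine M5 (1688 ops/s), Summit→Machine M3 (879 ops/s), Delta→Machine M7 (2128 ops/s) — total 2020+1688+879+2128 = 6715 ops/s.
Iris's own top instance is Machine M5 (2180 ops/s), but forcing Iris→Machine M5 and reassigning the rest optimally gives only 5989 ops/s — worse by 726.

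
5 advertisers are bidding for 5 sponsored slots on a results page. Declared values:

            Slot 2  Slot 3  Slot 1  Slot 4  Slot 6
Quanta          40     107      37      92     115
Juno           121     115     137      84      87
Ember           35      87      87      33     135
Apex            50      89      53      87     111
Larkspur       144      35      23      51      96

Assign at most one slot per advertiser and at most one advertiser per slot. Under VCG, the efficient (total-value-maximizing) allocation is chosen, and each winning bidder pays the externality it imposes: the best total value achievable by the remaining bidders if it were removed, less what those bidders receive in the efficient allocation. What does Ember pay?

Efficient allocation: Quanta→Slot 3 ($107), Juno→Slot 1 ($137), Ember→Slot 6 ($135), Apex→Slot 4 ($87), Larkspur→Slot 2 ($144); total welfare W = $610.
Ember receives Slot 6 at value $135, so the others get W − 135 = $475.
Without Ember: best allocation of the remaining 4 bidders over all 5 slots is Quanta→Slot 3 ($107), Juno→Slot 1 ($137), Apex→Slot 6 ($111), Larkspur→Slot 2 ($144), total $499.
VCG payment = (others' best without Ember) − (others' welfare with Ember) = 499 − 475 = $24.

Ember pays $24.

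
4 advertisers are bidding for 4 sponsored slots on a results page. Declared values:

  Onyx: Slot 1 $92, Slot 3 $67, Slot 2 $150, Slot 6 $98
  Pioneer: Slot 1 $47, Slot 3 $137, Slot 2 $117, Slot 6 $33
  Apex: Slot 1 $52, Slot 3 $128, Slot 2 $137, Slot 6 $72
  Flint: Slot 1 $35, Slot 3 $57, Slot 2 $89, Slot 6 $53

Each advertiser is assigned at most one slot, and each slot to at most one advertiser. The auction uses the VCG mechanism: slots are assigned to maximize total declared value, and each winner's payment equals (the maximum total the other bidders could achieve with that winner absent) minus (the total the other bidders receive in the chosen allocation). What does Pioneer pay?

Pioneer pays $49.

Efficient allocation: Onyx→Slot 1 ($92), Pioneer→Slot 3 ($137), Apex→Slot 2 ($137), Flint→Slot 6 ($53); total welfare W = $419.
Pioneer receives Slot 3 at value $137, so the others get W − 137 = $282.
Without Pioneer: best allocation of the remaining 3 bidders over all 4 slots is Onyx→Slot 2 ($150), Apex→Slot 3 ($128), Flint→Slot 6 ($53), total $331.
VCG payment = (others' best without Pioneer) − (others' welfare with Pioneer) = 331 − 282 = $49.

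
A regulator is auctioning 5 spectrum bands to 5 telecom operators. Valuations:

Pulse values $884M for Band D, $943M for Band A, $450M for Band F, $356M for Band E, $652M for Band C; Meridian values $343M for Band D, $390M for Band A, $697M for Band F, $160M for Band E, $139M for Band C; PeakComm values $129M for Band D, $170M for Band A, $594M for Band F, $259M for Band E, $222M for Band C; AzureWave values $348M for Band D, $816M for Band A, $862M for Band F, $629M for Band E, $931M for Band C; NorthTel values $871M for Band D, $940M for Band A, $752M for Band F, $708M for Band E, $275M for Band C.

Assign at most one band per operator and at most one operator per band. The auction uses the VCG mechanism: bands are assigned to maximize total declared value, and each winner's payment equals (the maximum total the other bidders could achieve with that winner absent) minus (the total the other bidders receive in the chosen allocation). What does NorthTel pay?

NorthTel pays $59M.

Efficient allocation: Pulse→Band D ($884M), Meridian→Band F ($697M), PeakComm→Band E ($259M), AzureWave→Band C ($931M), NorthTel→Band A ($940M); total welfare W = $3711M.
NorthTel receives Band A at value $940M, so the others get W − 940 = $2771M.
Without NorthTel: best allocation of the remaining 4 bidders over all 5 bands is Pulse→Band A ($943M), Meridian→Band F ($697M), PeakComm→Band E ($259M), AzureWave→Band C ($931M), total $2830M.
VCG payment = (others' best without NorthTel) − (others' welfare with NorthTel) = 2830 − 2771 = $59M.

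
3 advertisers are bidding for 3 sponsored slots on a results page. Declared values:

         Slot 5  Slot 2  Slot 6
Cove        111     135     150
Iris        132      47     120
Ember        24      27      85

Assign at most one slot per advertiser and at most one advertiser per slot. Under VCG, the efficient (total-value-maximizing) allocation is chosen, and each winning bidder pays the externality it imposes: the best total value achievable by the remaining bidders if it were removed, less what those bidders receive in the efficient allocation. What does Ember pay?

Efficient allocation: Cove→Slot 2 ($135), Iris→Slot 5 ($132), Ember→Slot 6 ($85); total welfare W = $352.
Ember receives Slot 6 at value $85, so the others get W − 85 = $267.
Without Ember: best allocation of the remaining 2 bidders over all 3 slots is Cove→Slot 6 ($150), Iris→Slot 5 ($132), total $282.
VCG payment = (others' best without Ember) − (others' welfare with Ember) = 282 − 267 = $15.

Ember pays $15.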